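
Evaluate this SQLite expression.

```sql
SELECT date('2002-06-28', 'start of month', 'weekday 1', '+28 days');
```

2002-07-01

`start of month` rewinds 2002-06-28 to 2002-06-01.
`weekday 1` advances to the next Monday; 2002-06-01 is a Saturday, so it moves forward to 2002-06-03.
June 2002 has 30 days; 27 remain after the 3rd, so 28 days reach 2002-07-01.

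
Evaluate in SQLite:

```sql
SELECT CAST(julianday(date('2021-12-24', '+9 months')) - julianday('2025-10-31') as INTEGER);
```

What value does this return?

Adding +9 months to 2021-12-24 gives 2022-09-24.
6 days remain in September 2022 after the 24th (30 − 24).
Full months from October 2022 through September 2025 contribute their day counts.
Then 31 days into October 2025.
Total: 6 + 31 + 30 + 31 + 31 + 28 + 31 + 30 + 31 + 30 + 31 + 31 + 30 + 31 + 30 + 31 + 31 + 29 + 31 + 30 + 31 + 30 + 31 + 31 + 30 + 31 + 30 + 31 + 31 + 28 + 31 + 30 + 31 + 30 + 31 + 31 + 30 + 31 = 1133.
The subtraction is earlier − later, so the result is −1133 → -1133.

-1133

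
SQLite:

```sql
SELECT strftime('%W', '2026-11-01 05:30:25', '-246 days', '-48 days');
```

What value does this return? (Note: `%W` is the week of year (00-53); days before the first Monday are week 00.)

First apply '-246 days', '-48 days': 2026-11-01 05:30:25 → 2026-01-11 05:30:25.
2026-01-11 is a Sunday. SQLite's %W counts Mondays since the year started; the result is 01.

01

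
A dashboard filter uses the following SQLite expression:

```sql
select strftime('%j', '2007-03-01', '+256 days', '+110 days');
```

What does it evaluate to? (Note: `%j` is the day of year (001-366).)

First apply '+256 days', '+110 days': 2007-03-01 → 2008-03-01.
Day-of-year for 2008-03-01: days since 2008-01-01 inclusive = 61, zero-padded to 061.

061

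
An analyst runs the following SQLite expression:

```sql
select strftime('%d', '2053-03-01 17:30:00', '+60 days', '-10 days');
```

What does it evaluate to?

First apply '+60 days', '-10 days': 2053-03-01 17:30:00 → 2053-04-20 17:30:00.
`%d` extracts the 2-digit day of month: 20.

20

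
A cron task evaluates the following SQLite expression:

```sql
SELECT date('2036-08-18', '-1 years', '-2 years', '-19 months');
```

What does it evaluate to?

2032-01-18

Adding -1 year to 2036-08-18 gives 2035-08-18.
Adding -2 years to 2035-08-18 gives 2033-08-18.
Adding -19 months to 2033-08-18 gives 2032-01-18.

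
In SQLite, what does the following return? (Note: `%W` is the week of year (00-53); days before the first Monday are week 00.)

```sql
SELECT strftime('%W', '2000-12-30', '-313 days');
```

First apply '-313 days': 2000-12-30 → 2000-02-21.
2000-02-21 is a Monday. SQLite's %W counts Mondays since the year started; the result is 08.

08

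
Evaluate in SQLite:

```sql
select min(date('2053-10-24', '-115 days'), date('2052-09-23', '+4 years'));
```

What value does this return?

2053-07-01

date('2053-10-24', '-115 days') → 2053-07-01.
date('2052-09-23', '+4 years') → 2056-09-23.
Earlier of the two is 2053-07-01.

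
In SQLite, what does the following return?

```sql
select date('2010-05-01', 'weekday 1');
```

`weekday 1` advances to the next Monday; 2010-05-01 is a Saturday, so it moves forward to 2010-05-03.

2010-05-03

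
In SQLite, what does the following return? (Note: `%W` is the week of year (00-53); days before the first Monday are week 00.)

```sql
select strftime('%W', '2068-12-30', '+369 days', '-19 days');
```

First apply '+369 days', '-19 days': 2068-12-30 → 2069-12-15.
2069-12-15 is a Sunday. SQLite's %W counts Mondays since the year started; the result is 49.

49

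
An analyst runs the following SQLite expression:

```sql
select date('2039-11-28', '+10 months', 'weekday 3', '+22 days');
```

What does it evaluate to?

Adding +10 months to 2039-11-28 gives 2040-09-28.
`weekday 3` advances to the next Wednesday; 2040-09-28 is a Friday, so it moves forward to 2040-10-03.
Advancing 22 more days within October lands on 2040-10-25.

2040-10-25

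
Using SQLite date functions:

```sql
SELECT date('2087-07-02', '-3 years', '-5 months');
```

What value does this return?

2084-02-02

Adding -3 years to 2087-07-02 gives 2084-07-02.
Adding -5 months to 2084-07-02 gives 2084-02-02.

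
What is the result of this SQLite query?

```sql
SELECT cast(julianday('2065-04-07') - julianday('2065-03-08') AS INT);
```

23 days remain in March 2065 after the 8th (31 − 8).
Then 7 days into April 2065.
Total: 23 + 7 = 30.

30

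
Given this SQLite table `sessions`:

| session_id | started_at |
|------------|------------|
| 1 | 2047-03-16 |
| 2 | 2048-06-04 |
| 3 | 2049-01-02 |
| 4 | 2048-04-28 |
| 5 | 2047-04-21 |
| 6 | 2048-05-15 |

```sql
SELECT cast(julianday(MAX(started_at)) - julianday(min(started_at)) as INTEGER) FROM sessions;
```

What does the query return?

MIN = 2047-03-16, MAX = 2049-01-02.
15 days remain in March 2047 after the 16th (31 − 16).
Full months from April 2047 through December 2048 contribute their day counts.
Then 2 days into January 2049.
Total: 15 + 30 + 31 + 30 + 31 + 31 + 30 + 31 + 30 + 31 + 31 + 29 + 31 + 30 + 31 + 30 + 31 + 31 + 30 + 31 + 30 + 31 + 2 = 658.

658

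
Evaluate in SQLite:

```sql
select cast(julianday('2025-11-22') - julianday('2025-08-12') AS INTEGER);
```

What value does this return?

19 days remain in August 2025 after the 12th (31 − 12).
September 2025: 30 days.
October 2025: 31 days.
Then 22 days into November 2025.
Total: 19 + 30 + 31 + 22 = 102.

102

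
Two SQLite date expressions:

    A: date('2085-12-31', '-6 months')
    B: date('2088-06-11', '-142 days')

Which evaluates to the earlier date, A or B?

A

A = 2085-07-01.
B = 2088-01-21.
A is earlier.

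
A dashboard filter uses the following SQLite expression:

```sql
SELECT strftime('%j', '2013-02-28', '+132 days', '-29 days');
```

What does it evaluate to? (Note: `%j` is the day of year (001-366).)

162

First apply '+132 days', '-29 days': 2013-02-28 → 2013-06-11.
Day-of-year for 2013-06-11: days since 2013-01-01 inclusive = 162, zero-padded to 162.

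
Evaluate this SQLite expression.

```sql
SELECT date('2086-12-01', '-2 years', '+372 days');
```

Adding -2 years to 2086-12-01 gives 2084-12-01.
Applying '+372 days' to 2084-12-01: counting 372 days forward gives 2085-12-08.

2085-12-08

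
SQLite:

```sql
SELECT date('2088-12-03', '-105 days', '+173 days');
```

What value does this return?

2089-02-09

Applying '-105 days' to 2088-12-03: counting 105 days back gives 2088-08-20.
Applying '+173 days' to 2088-08-20: counting 173 days forward gives 2089-02-09.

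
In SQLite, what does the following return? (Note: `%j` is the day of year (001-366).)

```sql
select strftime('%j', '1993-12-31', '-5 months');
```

First apply '-5 months': 1993-12-31 → 1993-07-31.
Day-of-year for 1993-07-31: days since 1993-01-01 inclusive = 212, zero-padded to 212.

212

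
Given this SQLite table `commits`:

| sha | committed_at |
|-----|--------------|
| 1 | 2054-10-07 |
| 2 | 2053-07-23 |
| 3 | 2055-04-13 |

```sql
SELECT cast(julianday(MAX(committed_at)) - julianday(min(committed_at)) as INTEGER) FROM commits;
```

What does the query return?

MIN = 2053-07-23, MAX = 2055-04-13.
8 days remain in July 2053 after the 23rd (31 − 23).
Full months from August 2053 through March 2055 contribute their day counts.
Then 13 days into April 2055.
Total: 8 + 31 + 30 + 31 + 30 + 31 + 31 + 28 + 31 + 30 + 31 + 30 + 31 + 31 + 30 + 31 + 30 + 31 + 31 + 28 + 31 + 13 = 629.

629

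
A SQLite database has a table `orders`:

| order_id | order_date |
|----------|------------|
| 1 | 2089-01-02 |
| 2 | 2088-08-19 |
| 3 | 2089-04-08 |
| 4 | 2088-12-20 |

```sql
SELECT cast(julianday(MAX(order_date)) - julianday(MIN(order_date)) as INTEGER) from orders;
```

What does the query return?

232

MIN = 2088-08-19, MAX = 2089-04-08.
12 days remain in August 2088 after the 19th (31 − 19).
Full months from September 2088 through March 2089 contribute their day counts.
Then 8 days into April 2089.
Total: 12 + 30 + 31 + 30 + 31 + 31 + 28 + 31 + 8 = 232.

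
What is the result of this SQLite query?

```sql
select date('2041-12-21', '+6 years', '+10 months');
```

Adding +6 years to 2041-12-21 gives 2047-12-21.
Adding +10 months to 2047-12-21 gives 2048-10-21.

2048-10-21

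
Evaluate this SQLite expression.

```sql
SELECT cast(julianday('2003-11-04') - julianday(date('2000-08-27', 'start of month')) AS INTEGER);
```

1190

`start of month` rewinds 2000-08-27 to 2000-08-01.
30 days remain in August 2000 after the 1st (31 − 1).
Full months from September 2000 through October 2003 contribute their day counts.
Then 4 days into November 2003.
Total: 30 + 30 + 31 + 30 + 31 + 31 + 28 + 31 + 30 + 31 + 30 + 31 + 31 + 30 + 31 + 30 + 31 + 31 + 28 + 31 + 30 + 31 + 30 + 31 + 31 + 30 + 31 + 30 + 31 + 31 + 28 + 31 + 30 + 31 + 30 + 31 + 31 + 30 + 31 + 4 = 1190.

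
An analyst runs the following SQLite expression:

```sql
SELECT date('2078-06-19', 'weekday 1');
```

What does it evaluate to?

2078-06-20

`weekday 1` advances to the next Monday; 2078-06-19 is a Sunday, so it moves forward to 2078-06-20.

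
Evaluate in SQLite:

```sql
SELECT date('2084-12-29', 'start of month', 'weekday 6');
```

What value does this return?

2084-12-02

`start of month` rewinds 2084-12-29 to 2084-12-01.
`weekday 6` advances to the next Saturday; 2084-12-01 is a Friday, so it moves forward to 2084-12-02.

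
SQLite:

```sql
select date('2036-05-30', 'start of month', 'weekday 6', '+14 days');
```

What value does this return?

`start of month` rewinds 2036-05-30 to 2036-05-01.
`weekday 6` advances to the next Saturday; 2036-05-01 is a Thursday, so it moves forward to 2036-05-03.
Advancing 14 more days within May lands on 2036-05-17.

2036-05-17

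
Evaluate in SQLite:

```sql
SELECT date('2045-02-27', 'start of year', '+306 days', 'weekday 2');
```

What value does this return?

2045-11-07

`start of year` rewinds 2045-02-27 to 2045-01-01.
Applying '+306 days' to 2045-01-01: counting 306 days forward gives 2045-11-03.
`weekday 2` advances to the next Tuesday; 2045-11-03 is a Friday, so it moves forward to 2045-11-07.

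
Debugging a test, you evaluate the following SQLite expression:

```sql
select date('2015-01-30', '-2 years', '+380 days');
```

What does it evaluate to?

Adding -2 years to 2015-01-30 gives 2013-01-30.
Applying '+380 days' to 2013-01-30: counting 380 days forward gives 2014-02-14.

2014-02-14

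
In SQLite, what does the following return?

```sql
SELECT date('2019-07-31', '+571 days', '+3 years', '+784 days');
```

2026-04-15

Applying '+571 days' to 2019-07-31: counting 571 days forward gives 2021-02-21.
Adding +3 years to 2021-02-21 gives 2024-02-21.
Applying '+784 days' to 2024-02-21: counting 784 days forward gives 2026-04-15.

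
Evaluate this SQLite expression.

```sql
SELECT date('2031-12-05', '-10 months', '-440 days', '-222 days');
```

Adding -10 months to 2031-12-05 gives 2031-02-05.
Applying '-440 days' to 2031-02-05: counting 440 days back gives 2029-11-22.
Applying '-222 days' to 2029-11-22: counting 222 days back gives 2029-04-14.

2029-04-14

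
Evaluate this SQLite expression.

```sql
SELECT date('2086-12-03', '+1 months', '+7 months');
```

Adding +1 month to 2086-12-03 gives 2087-01-03.
Adding +7 months to 2087-01-03 gives 2087-08-03.

2087-08-03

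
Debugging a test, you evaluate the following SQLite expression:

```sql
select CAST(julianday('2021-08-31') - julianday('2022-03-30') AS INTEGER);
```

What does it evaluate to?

0 days remain in August 2021 after the 31st (31 − 31).
Full months from September 2021 through February 2022 contribute their day counts.
Then 30 days into March 2022.
Total: 0 + 30 + 31 + 30 + 31 + 31 + 28 + 30 = 211.
The subtraction is earlier − later, so the result is −211 → -211.

-211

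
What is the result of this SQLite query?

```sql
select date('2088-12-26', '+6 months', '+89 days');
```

Adding +6 months to 2088-12-26 gives 2089-06-26.
Applying '+89 days' to 2089-06-26: counting 89 days forward gives 2089-09-23.

2089-09-23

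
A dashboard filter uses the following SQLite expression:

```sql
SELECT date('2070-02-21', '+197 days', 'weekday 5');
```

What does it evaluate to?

2070-09-12

Applying '+197 days' to 2070-02-21: counting 197 days forward gives 2070-09-06.
`weekday 5` advances to the next Friday; 2070-09-06 is a Saturday, so it moves forward to 2070-09-12.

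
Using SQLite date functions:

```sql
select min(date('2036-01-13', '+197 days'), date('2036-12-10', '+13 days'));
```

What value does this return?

date('2036-01-13', '+197 days') → 2036-07-28.
date('2036-12-10', '+13 days') → 2036-12-23.
Earlier of the two is 2036-07-28.

2036-07-28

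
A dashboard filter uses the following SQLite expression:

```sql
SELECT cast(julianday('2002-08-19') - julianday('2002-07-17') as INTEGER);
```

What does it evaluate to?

33

14 days remain in July 2002 after the 17th (31 − 17).
Then 19 days into August 2002.
Total: 14 + 19 = 33.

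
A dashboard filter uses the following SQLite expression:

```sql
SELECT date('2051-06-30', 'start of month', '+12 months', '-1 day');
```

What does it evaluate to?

2052-05-31

`start of month` rewinds 2051-06-30 to 2051-06-01.
Adding +12 months to 2051-06-01 gives 2052-06-01.
Going back 1 day from 2052-06-01 reaches 2052-05-31 (last day of May, 31 days).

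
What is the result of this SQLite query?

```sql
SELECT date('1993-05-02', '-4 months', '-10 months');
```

Adding -4 months to 1993-05-02 gives 1993-01-02.
Adding -10 months to 1993-01-02 gives 1992-03-02.

1992-03-02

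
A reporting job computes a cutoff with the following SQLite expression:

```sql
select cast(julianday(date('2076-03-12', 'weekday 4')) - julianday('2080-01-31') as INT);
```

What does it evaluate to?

`weekday 4` advances to the next Thursday; 2076-03-12 is already a Thursday, so it stays at 2076-03-12.
19 days remain in March 2076 after the 12th (31 − 12).
Full months from April 2076 through December 2079 contribute their day counts.
Then 31 days into January 2080.
Total: 19 + 30 + 31 + 30 + 31 + 31 + 30 + 31 + 30 + 31 + 31 + 28 + 31 + 30 + 31 + 30 + 31 + 31 + 30 + 31 + 30 + 31 + 31 + 28 + 31 + 30 + 31 + 30 + 31 + 31 + 30 + 31 + 30 + 31 + 31 + 28 + 31 + 30 + 31 + 30 + 31 + 31 + 30 + 31 + 30 + 31 + 31 = 1420.
The subtraction is earlier − later, so the result is −1420 → -1420.

-1420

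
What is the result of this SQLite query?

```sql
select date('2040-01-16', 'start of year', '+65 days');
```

`start of year` rewinds 2040-01-16 to 2040-01-01.
Applying '+65 days' to 2040-01-01: counting 65 days forward gives 2040-03-06.

2040-03-06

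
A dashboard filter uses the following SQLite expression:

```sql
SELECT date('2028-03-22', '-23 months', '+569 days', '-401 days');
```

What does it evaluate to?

Adding -23 months to 2028-03-22 gives 2026-04-22.
Applying '+569 days' to 2026-04-22: counting 569 days forward gives 2027-11-12.
Applying '-401 days' to 2027-11-12: counting 401 days back gives 2026-10-07.

2026-10-07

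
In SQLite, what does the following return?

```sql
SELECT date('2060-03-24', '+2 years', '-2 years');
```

Adding +2 years to 2060-03-24 gives 2062-03-24.
Adding -2 years to 2062-03-24 gives 2060-03-24.

2060-03-24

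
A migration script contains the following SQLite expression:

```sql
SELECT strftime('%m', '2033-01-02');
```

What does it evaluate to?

`%m` extracts the 2-digit month (01-12): 01.

01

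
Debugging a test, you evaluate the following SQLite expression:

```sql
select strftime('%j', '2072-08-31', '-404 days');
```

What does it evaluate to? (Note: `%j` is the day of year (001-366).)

First apply '-404 days': 2072-08-31 → 2071-07-24.
Day-of-year for 2071-07-24: days since 2071-01-01 inclusive = 205, zero-padded to 205.

205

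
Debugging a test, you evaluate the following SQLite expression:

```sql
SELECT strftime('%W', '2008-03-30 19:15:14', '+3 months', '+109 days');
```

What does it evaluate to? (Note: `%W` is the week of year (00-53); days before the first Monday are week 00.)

First apply '+3 months', '+109 days': 2008-03-30 19:15:14 → 2008-10-17 19:15:14.
2008-10-17 is a Friday. SQLite's %W counts Mondays since the year started; the result is 41.

41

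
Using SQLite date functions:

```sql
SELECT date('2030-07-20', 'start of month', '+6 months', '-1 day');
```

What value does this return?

2030-12-31

`start of month` rewinds 2030-07-20 to 2030-07-01.
Adding +6 months to 2030-07-01 gives 2031-01-01.
Going back 1 day from 2031-01-01 reaches 2030-12-31 (last day of December, 31 days).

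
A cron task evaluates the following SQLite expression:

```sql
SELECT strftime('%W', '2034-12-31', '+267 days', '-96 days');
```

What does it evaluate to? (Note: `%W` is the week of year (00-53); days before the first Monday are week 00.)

25

First apply '+267 days', '-96 days': 2034-12-31 → 2035-06-20.
2035-06-20 is a Wednesday. SQLite's %W counts Mondays since the year started; the result is 25.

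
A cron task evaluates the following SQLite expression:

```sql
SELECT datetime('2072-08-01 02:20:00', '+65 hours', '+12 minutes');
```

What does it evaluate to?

2072-08-03 19:32:00

+65 hours from 2072-08-01 02:20:00 is 2072-08-03 19:20:00 (crosses midnight).
+12 minutes from 2072-08-03 19:20:00 is 2072-08-03 19:32:00.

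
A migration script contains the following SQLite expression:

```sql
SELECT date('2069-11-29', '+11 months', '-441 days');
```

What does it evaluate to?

Adding +11 months to 2069-11-29 gives 2070-10-29.
Applying '-441 days' to 2070-10-29: counting 441 days back gives 2069-08-14.

2069-08-14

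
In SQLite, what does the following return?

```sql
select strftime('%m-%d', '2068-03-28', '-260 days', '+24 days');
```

First apply '-260 days', '+24 days': 2068-03-28 → 2067-08-05.
`%m-%d` extracts the month-day: 08-05.

08-05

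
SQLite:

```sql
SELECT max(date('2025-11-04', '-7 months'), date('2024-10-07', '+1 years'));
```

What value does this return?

date('2025-11-04', '-7 months') → 2025-04-04.
date('2024-10-07', '+1 years') → 2025-10-07.
Later of the two is 2025-10-07.

2025-10-07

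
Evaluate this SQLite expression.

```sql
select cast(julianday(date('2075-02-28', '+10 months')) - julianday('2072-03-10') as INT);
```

1388

Adding +10 months to 2075-02-28 gives 2075-12-28.
21 days remain in March 2072 after the 10th (31 − 10).
Full months from April 2072 through November 2075 contribute their day counts.
Then 28 days into December 2075.
Total: 21 + 30 + 31 + 30 + 31 + 31 + 30 + 31 + 30 + 31 + 31 + 28 + 31 + 30 + 31 + 30 + 31 + 31 + 30 + 31 + 30 + 31 + 31 + 28 + 31 + 30 + 31 + 30 + 31 + 31 + 30 + 31 + 30 + 31 + 31 + 28 + 31 + 30 + 31 + 30 + 31 + 31 + 30 + 31 + 30 + 28 = 1388.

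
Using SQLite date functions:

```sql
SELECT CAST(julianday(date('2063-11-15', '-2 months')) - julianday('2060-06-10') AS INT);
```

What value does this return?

Adding -2 months to 2063-11-15 gives 2063-09-15.
20 days remain in June 2060 after the 10th (30 − 10).
Full months from July 2060 through August 2063 contribute their day counts.
Then 15 days into September 2063.
Total: 20 + 31 + 31 + 30 + 31 + 30 + 31 + 31 + 28 + 31 + 30 + 31 + 30 + 31 + 31 + 30 + 31 + 30 + 31 + 31 + 28 + 31 + 30 + 31 + 30 + 31 + 31 + 30 + 31 + 30 + 31 + 31 + 28 + 31 + 30 + 31 + 30 + 31 + 31 + 15 = 1192.

1192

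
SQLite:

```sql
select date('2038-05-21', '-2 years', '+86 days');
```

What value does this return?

Adding -2 years to 2038-05-21 gives 2036-05-21.
Applying '+86 days' to 2036-05-21: counting 86 days forward gives 2036-08-15.

2036-08-15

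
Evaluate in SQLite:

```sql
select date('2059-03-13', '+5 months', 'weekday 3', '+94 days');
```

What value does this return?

Adding +5 months to 2059-03-13 gives 2059-08-13.
`weekday 3` advances to the next Wednesday; 2059-08-13 is already a Wednesday, so it stays at 2059-08-13.
Applying '+94 days' to 2059-08-13: counting 94 days forward gives 2059-11-15.

2059-11-15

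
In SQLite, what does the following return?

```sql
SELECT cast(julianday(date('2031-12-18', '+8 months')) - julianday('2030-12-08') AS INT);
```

Adding +8 months to 2031-12-18 gives 2032-08-18.
23 days remain in December 2030 after the 8th (31 − 8).
Full months from January 2031 through July 2032 contribute their day counts.
Then 18 days into August 2032.
Total: 23 + 31 + 28 + 31 + 30 + 31 + 30 + 31 + 31 + 30 + 31 + 30 + 31 + 31 + 29 + 31 + 30 + 31 + 30 + 31 + 18 = 619.

619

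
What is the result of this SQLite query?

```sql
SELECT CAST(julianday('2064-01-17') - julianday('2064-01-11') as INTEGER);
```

Both dates are in January 2064: 17 − 11 = 6.

6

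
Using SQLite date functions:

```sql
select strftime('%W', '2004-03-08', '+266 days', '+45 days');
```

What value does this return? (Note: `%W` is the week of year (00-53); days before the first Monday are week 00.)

02

First apply '+266 days', '+45 days': 2004-03-08 → 2005-01-13.
2005-01-13 is a Thursday. SQLite's %W counts Mondays since the year started; the result is 02.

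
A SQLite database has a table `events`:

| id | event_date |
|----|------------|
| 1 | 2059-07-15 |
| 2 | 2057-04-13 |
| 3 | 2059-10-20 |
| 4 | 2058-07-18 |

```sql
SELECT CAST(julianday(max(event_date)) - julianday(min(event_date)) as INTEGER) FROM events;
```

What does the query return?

MIN = 2057-04-13, MAX = 2059-10-20.
17 days remain in April 2057 after the 13th (30 − 13).
Full months from May 2057 through September 2059 contribute their day counts.
Then 20 days into October 2059.
Total: 17 + 31 + 30 + 31 + 31 + 30 + 31 + 30 + 31 + 31 + 28 + 31 + 30 + 31 + 30 + 31 + 31 + 30 + 31 + 30 + 31 + 31 + 28 + 31 + 30 + 31 + 30 + 31 + 31 + 30 + 20 = 920.

920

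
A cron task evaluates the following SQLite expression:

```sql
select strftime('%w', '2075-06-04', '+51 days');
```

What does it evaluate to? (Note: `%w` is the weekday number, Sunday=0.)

4

First apply '+51 days': 2075-06-04 → 2075-07-25.
2075-07-25 is a Thursday; with Sunday=0 that is 4.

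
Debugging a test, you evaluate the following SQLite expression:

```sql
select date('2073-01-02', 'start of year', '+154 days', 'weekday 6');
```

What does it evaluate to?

`start of year` rewinds 2073-01-02 to 2073-01-01.
Applying '+154 days' to 2073-01-01: counting 154 days forward gives 2073-06-04.
`weekday 6` advances to the next Saturday; 2073-06-04 is a Sunday, so it moves forward to 2073-06-10.

2073-06-10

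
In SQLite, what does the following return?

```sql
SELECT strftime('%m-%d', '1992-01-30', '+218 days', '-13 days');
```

08-22

First apply '+218 days', '-13 days': 1992-01-30 → 1992-08-22.
`%m-%d` extracts the month-day: 08-22.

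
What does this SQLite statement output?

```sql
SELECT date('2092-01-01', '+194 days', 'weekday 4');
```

Applying '+194 days' to 2092-01-01: counting 194 days forward gives 2092-07-13.
`weekday 4` advances to the next Thursday; 2092-07-13 is a Sunday, so it moves forward to 2092-07-17.

2092-07-17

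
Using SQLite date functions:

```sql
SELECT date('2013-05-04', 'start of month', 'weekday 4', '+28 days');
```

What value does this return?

`start of month` rewinds 2013-05-04 to 2013-05-01.
`weekday 4` advances to the next Thursday; 2013-05-01 is a Wednesday, so it moves forward to 2013-05-02.
Advancing 28 more days within May lands on 2013-05-30.

2013-05-30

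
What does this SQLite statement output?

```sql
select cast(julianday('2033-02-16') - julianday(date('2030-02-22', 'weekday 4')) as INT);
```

1084

`weekday 4` advances to the next Thursday; 2030-02-22 is a Friday, so it moves forward to 2030-02-28.
0 days remain in February 2030 after the 28th (28 − 28).
Full months from March 2030 through January 2033 contribute their day counts.
Then 16 days into February 2033.
Total: 0 + 31 + 30 + 31 + 30 + 31 + 31 + 30 + 31 + 30 + 31 + 31 + 28 + 31 + 30 + 31 + 30 + 31 + 31 + 30 + 31 + 30 + 31 + 31 + 29 + 31 + 30 + 31 + 30 + 31 + 31 + 30 + 31 + 30 + 31 + 31 + 16 = 1084.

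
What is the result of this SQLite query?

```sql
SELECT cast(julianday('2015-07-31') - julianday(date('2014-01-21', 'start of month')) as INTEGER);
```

576

`start of month` rewinds 2014-01-21 to 2014-01-01.
30 days remain in January 2014 after the 1st (31 − 1).
Full months from February 2014 through June 2015 contribute their day counts.
Then 31 days into July 2015.
Total: 30 + 28 + 31 + 30 + 31 + 30 + 31 + 31 + 30 + 31 + 30 + 31 + 31 + 28 + 31 + 30 + 31 + 30 + 31 = 576.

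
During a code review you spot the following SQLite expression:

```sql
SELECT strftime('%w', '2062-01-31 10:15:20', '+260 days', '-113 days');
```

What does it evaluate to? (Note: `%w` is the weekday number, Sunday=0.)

2

First apply '+260 days', '-113 days': 2062-01-31 10:15:20 → 2062-06-27 10:15:20.
2062-06-27 is a Tuesday; with Sunday=0 that is 2.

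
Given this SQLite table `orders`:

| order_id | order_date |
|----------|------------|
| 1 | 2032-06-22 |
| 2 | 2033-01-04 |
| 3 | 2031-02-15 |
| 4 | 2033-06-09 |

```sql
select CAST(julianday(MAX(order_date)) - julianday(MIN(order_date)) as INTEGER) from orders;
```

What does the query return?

845

MIN = 2031-02-15, MAX = 2033-06-09.
13 days remain in February 2031 after the 15th (28 − 15).
Full months from March 2031 through May 2033 contribute their day counts.
Then 9 days into June 2033.
Total: 13 + 31 + 30 + 31 + 30 + 31 + 31 + 30 + 31 + 30 + 31 + 31 + 29 + 31 + 30 + 31 + 30 + 31 + 31 + 30 + 31 + 30 + 31 + 31 + 28 + 31 + 30 + 31 + 9 = 845.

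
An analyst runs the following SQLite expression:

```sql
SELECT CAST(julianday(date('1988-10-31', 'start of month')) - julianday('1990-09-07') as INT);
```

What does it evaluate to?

-706

`start of month` rewinds 1988-10-31 to 1988-10-01.
30 days remain in October 1988 after the 1st (31 − 1).
Full months from November 1988 through August 1990 contribute their day counts.
Then 7 days into September 1990.
Total: 30 + 30 + 31 + 31 + 28 + 31 + 30 + 31 + 30 + 31 + 31 + 30 + 31 + 30 + 31 + 31 + 28 + 31 + 30 + 31 + 30 + 31 + 31 + 7 = 706.
The subtraction is earlier − later, so the result is −706 → -706.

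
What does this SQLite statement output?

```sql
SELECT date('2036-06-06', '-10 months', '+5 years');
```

Adding -10 months to 2036-06-06 gives 2035-08-06.
Adding +5 years to 2035-08-06 gives 2040-08-06.

2040-08-06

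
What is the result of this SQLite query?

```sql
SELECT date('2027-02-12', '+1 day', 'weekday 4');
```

Advancing 1 more day within February lands on 2027-02-13.
`weekday 4` advances to the next Thursday; 2027-02-13 is a Saturday, so it moves forward to 2027-02-18.

2027-02-18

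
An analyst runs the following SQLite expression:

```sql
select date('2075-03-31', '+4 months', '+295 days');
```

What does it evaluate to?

2076-05-21

Adding +4 months to 2075-03-31 gives 2075-07-31.
Applying '+295 days' to 2075-07-31: counting 295 days forward gives 2076-05-21.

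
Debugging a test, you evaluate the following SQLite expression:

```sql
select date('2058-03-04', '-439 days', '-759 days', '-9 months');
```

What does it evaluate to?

2054-02-22

Applying '-439 days' to 2058-03-04: counting 439 days back gives 2056-12-20.
Applying '-759 days' to 2056-12-20: counting 759 days back gives 2054-11-22.
Adding -9 months to 2054-11-22 gives 2054-02-22.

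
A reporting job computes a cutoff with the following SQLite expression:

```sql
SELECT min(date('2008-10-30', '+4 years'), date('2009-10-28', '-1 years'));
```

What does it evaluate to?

2008-10-28

date('2008-10-30', '+4 years') → 2012-10-30.
date('2009-10-28', '-1 years') → 2008-10-28.
Earlier of the two is 2008-10-28.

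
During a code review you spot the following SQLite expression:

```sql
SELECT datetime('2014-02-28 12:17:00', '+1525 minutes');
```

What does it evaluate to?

1525 minutes = 25h 25m; +1525 minutes from 2014-02-28 12:17:00 is 2014-03-01 13:42:00 (crosses midnight).

2014-03-01 13:42:00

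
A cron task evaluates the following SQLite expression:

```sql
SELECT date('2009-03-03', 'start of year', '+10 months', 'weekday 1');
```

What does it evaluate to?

`start of year` rewinds 2009-03-03 to 2009-01-01.
Adding +10 months to 2009-01-01 gives 2009-11-01.
`weekday 1` advances to the next Monday; 2009-11-01 is a Sunday, so it moves forward to 2009-11-02.

2009-11-02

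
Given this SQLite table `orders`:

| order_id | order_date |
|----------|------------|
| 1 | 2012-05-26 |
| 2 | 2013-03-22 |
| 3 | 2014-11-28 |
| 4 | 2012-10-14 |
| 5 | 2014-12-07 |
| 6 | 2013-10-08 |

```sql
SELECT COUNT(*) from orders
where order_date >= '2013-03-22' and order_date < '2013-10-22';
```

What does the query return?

Rows in [2013-03-22, 2013-10-22): 2013-03-22, 2013-10-08 → 2 rows.

2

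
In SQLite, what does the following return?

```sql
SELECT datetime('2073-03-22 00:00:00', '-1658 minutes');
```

1658 minutes = 27h 38m; -1658 minutes from 2073-03-22 00:00:00 is 2073-03-20 20:22:00 (crosses midnight).

2073-03-20 20:22:00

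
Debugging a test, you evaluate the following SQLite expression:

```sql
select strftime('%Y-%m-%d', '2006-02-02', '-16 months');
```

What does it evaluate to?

First apply '-16 months': 2006-02-02 → 2004-10-02.
`%Y-%m-%d` extracts the ISO date: 2004-10-02.

2004-10-02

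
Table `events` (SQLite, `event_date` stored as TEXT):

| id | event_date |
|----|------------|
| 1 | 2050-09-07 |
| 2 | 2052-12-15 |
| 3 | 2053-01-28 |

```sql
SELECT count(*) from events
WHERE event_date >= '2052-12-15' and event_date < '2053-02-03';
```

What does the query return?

2

Rows in [2052-12-15, 2053-02-03): 2052-12-15, 2053-01-28 → 2 rows.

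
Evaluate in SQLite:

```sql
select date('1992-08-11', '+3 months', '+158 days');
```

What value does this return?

1993-04-18

Adding +3 months to 1992-08-11 gives 1992-11-11.
Applying '+158 days' to 1992-11-11: counting 158 days forward gives 1993-04-18.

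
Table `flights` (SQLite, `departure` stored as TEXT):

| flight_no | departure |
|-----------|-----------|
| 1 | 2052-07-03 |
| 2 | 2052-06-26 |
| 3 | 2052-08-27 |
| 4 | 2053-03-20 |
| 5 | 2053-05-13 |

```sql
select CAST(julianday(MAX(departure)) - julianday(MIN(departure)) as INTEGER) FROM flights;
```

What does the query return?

321

MIN = 2052-06-26, MAX = 2053-05-13.
4 days remain in June 2052 after the 26th (30 − 26).
Full months from July 2052 through April 2053 contribute their day counts.
Then 13 days into May 2053.
Total: 4 + 31 + 31 + 30 + 31 + 30 + 31 + 31 + 28 + 31 + 30 + 13 = 321.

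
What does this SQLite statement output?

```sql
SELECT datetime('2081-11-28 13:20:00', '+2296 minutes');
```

2081-11-30 03:36:00

2296 minutes = 38h 16m; +2296 minutes from 2081-11-28 13:20:00 is 2081-11-30 03:36:00 (crosses midnight).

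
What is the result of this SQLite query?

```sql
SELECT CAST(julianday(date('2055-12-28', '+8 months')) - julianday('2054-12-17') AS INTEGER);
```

Adding +8 months to 2055-12-28 gives 2056-08-28.
14 days remain in December 2054 after the 17th (31 − 17).
Full months from January 2055 through July 2056 contribute their day counts.
Then 28 days into August 2056.
Total: 14 + 31 + 28 + 31 + 30 + 31 + 30 + 31 + 31 + 30 + 31 + 30 + 31 + 31 + 29 + 31 + 30 + 31 + 30 + 31 + 28 = 620.

620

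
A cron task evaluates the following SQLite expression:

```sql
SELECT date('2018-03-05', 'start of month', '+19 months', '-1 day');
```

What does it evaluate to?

`start of month` rewinds 2018-03-05 to 2018-03-01.
Adding +19 months to 2018-03-01 gives 2019-10-01.
Going back 1 day from 2019-10-01 reaches 2019-09-30 (last day of September, 30 days).

2019-09-30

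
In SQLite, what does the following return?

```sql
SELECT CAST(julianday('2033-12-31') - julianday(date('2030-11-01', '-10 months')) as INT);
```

1460

Adding -10 months to 2030-11-01 gives 2030-01-01.
30 days remain in January 2030 after the 1st (31 − 1).
Full months from February 2030 through November 2033 contribute their day counts.
Then 31 days into December 2033.
Total: 30 + 28 + 31 + 30 + 31 + 30 + 31 + 31 + 30 + 31 + 30 + 31 + 31 + 28 + 31 + 30 + 31 + 30 + 31 + 31 + 30 + 31 + 30 + 31 + 31 + 29 + 31 + 30 + 31 + 30 + 31 + 31 + 30 + 31 + 30 + 31 + 31 + 28 + 31 + 30 + 31 + 30 + 31 + 31 + 30 + 31 + 30 + 31 = 1460.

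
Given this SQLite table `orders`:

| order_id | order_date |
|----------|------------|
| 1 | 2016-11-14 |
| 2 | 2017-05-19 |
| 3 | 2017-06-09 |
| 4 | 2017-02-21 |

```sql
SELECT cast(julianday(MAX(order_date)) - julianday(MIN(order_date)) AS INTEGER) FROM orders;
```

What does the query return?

MIN = 2016-11-14, MAX = 2017-06-09.
16 days remain in November 2016 after the 14th (30 − 14).
Full months from December 2016 through May 2017 contribute their day counts.
Then 9 days into June 2017.
Total: 16 + 31 + 31 + 28 + 31 + 30 + 31 + 9 = 207.

207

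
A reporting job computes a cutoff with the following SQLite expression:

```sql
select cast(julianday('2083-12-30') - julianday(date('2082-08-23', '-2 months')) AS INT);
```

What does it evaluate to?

Adding -2 months to 2082-08-23 gives 2082-06-23.
7 days remain in June 2082 after the 23rd (30 − 23).
Full months from July 2082 through November 2083 contribute their day counts.
Then 30 days into December 2083.
Total: 7 + 31 + 31 + 30 + 31 + 30 + 31 + 31 + 28 + 31 + 30 + 31 + 30 + 31 + 31 + 30 + 31 + 30 + 30 = 555.

555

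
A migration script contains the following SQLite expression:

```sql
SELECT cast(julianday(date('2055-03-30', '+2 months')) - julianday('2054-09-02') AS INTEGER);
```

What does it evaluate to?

Adding +2 months to 2055-03-30 gives 2055-05-30.
28 days remain in September 2054 after the 2nd (30 − 2).
Full months from October 2054 through April 2055 contribute their day counts.
Then 30 days into May 2055.
Total: 28 + 31 + 30 + 31 + 31 + 28 + 31 + 30 + 30 = 270.

270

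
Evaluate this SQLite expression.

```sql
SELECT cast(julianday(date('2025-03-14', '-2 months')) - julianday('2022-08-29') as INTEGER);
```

Adding -2 months to 2025-03-14 gives 2025-01-14.
2 days remain in August 2022 after the 29th (31 − 29).
Full months from September 2022 through December 2024 contribute their day counts.
Then 14 days into January 2025.
Total: 2 + 30 + 31 + 30 + 31 + 31 + 28 + 31 + 30 + 31 + 30 + 31 + 31 + 30 + 31 + 30 + 31 + 31 + 29 + 31 + 30 + 31 + 30 + 31 + 31 + 30 + 31 + 30 + 31 + 14 = 869.

869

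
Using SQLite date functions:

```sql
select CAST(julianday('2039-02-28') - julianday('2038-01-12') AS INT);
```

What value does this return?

19 days remain in January 2038 after the 12th (31 − 12).
Full months from February 2038 through January 2039 contribute their day counts.
Then 28 days into February 2039.
Total: 19 + 28 + 31 + 30 + 31 + 30 + 31 + 31 + 30 + 31 + 30 + 31 + 31 + 28 = 412.

412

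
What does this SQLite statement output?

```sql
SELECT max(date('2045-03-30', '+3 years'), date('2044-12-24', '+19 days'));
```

2048-03-30

date('2045-03-30', '+3 years') → 2048-03-30.
date('2044-12-24', '+19 days') → 2045-01-12.
Later of the two is 2048-03-30.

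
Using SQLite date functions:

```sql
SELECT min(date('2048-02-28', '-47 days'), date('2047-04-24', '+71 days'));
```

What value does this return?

2047-07-04

date('2048-02-28', '-47 days') → 2048-01-12.
date('2047-04-24', '+71 days') → 2047-07-04.
Earlier of the two is 2047-07-04.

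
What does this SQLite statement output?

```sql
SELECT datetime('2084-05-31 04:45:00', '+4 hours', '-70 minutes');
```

2084-05-31 07:35:00

+4 hours from 2084-05-31 04:45:00 is 2084-05-31 08:45:00.
70 minutes = 1h 10m; -70 minutes from 2084-05-31 08:45:00 is 2084-05-31 07:35:00.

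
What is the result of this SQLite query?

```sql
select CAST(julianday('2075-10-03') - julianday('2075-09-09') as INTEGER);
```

21 days remain in September 2075 after the 9th (30 − 9).
Then 3 days into October 2075.
Total: 21 + 3 = 24.

24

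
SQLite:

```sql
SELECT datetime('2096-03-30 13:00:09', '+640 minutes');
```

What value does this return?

640 minutes = 10h 40m; +640 minutes from 2096-03-30 13:00:09 is 2096-03-30 23:40:09.

2096-03-30 23:40:09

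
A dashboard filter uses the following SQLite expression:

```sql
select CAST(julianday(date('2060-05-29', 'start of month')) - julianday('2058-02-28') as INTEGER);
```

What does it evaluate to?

`start of month` rewinds 2060-05-29 to 2060-05-01.
0 days remain in February 2058 after the 28th (28 − 28).
Full months from March 2058 through April 2060 contribute their day counts.
Then 1 day into May 2060.
Total: 0 + 31 + 30 + 31 + 30 + 31 + 31 + 30 + 31 + 30 + 31 + 31 + 28 + 31 + 30 + 31 + 30 + 31 + 31 + 30 + 31 + 30 + 31 + 31 + 29 + 31 + 30 + 1 = 793.

793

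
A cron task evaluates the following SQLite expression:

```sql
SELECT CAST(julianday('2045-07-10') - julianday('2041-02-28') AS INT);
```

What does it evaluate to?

0 days remain in February 2041 after the 28th (28 − 28).
Full months from March 2041 through June 2045 contribute their day counts.
Then 10 days into July 2045.
Total: 0 + 31 + 30 + 31 + 30 + 31 + 31 + 30 + 31 + 30 + 31 + 31 + 28 + 31 + 30 + 31 + 30 + 31 + 31 + 30 + 31 + 30 + 31 + 31 + 28 + 31 + 30 + 31 + 30 + 31 + 31 + 30 + 31 + 30 + 31 + 31 + 29 + 31 + 30 + 31 + 30 + 31 + 31 + 30 + 31 + 30 + 31 + 31 + 28 + 31 + 30 + 31 + 30 + 10 = 1593.

1593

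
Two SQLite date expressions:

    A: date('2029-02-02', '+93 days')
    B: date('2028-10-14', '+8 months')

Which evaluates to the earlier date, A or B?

A = 2029-05-06.
B = 2029-06-14.
A is earlier.

A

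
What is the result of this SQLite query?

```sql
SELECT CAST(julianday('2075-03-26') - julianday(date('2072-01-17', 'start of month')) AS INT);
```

1180

`start of month` rewinds 2072-01-17 to 2072-01-01.
30 days remain in January 2072 after the 1st (31 − 1).
Full months from February 2072 through February 2075 contribute their day counts.
Then 26 days into March 2075.
Total: 30 + 29 + 31 + 30 + 31 + 30 + 31 + 31 + 30 + 31 + 30 + 31 + 31 + 28 + 31 + 30 + 31 + 30 + 31 + 31 + 30 + 31 + 30 + 31 + 31 + 28 + 31 + 30 + 31 + 30 + 31 + 31 + 30 + 31 + 30 + 31 + 31 + 28 + 26 = 1180.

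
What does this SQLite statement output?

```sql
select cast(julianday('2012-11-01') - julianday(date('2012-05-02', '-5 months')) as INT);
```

335

Adding -5 months to 2012-05-02 gives 2011-12-02.
29 days remain in December 2011 after the 2nd (31 − 2).
Full months from January 2012 through October 2012 contribute their day counts.
Then 1 day into November 2012.
Total: 29 + 31 + 29 + 31 + 30 + 31 + 30 + 31 + 31 + 30 + 31 + 1 = 335.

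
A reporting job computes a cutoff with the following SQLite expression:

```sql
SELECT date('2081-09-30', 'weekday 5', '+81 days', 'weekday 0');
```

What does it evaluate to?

2081-12-28

`weekday 5` advances to the next Friday; 2081-09-30 is a Tuesday, so it moves forward to 2081-10-03.
Applying '+81 days' to 2081-10-03: counting 81 days forward gives 2081-12-23.
`weekday 0` advances to the next Sunday; 2081-12-23 is a Tuesday, so it moves forward to 2081-12-28.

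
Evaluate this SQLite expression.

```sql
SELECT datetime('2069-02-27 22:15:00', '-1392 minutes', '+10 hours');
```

2069-02-27 09:03:00

1392 minutes = 23h 12m; -1392 minutes from 2069-02-27 22:15:00 is 2069-02-26 23:03:00 (crosses midnight).
+10 hours from 2069-02-26 23:03:00 is 2069-02-27 09:03:00 (crosses midnight).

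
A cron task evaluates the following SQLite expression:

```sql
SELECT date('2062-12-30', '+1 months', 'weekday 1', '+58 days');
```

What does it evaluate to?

2063-04-04

Adding +1 month to 2062-12-30 gives 2063-01-30.
`weekday 1` advances to the next Monday; 2063-01-30 is a Tuesday, so it moves forward to 2063-02-05.
Applying '+58 days' to 2063-02-05: counting 58 days forward gives 2063-04-04.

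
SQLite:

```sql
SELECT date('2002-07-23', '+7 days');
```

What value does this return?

2002-07-30

Advancing 7 more days within July lands on 2002-07-30.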